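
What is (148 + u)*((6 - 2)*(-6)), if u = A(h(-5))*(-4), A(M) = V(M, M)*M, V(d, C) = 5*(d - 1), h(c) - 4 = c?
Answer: -2592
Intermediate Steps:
h(c) = 4 + c
V(d, C) = -5 + 5*d (V(d, C) = 5*(-1 + d) = -5 + 5*d)
A(M) = M*(-5 + 5*M) (A(M) = (-5 + 5*M)*M = M*(-5 + 5*M))
u = -40 (u = (5*(4 - 5)*(-1 + (4 - 5)))*(-4) = (5*(-1)*(-1 - 1))*(-4) = (5*(-1)*(-2))*(-4) = 10*(-4) = -40)
(148 + u)*((6 - 2)*(-6)) = (148 - 40)*((6 - 2)*(-6)) = 108*(4*(-6)) = 108*(-24) = -2592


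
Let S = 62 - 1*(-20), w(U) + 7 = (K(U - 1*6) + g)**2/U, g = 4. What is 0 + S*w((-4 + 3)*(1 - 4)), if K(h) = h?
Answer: -1640/3 ≈ -546.67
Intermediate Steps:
w(U) = -7 + (-2 + U)**2/U (w(U) = -7 + ((U - 1*6) + 4)**2/U = -7 + ((U - 6) + 4)**2/U = -7 + ((-6 + U) + 4)**2/U = -7 + (-2 + U)**2/U)
S = 82 (S = 62 + 20 = 82)
0 + S*w((-4 + 3)*(1 - 4)) = 0 + 82*(-7 + (-2 + (-4 + 3)*(1 - 4))**2/(((-4 + 3)*(1 - 4)))) = 0 + 82*(-7 + (-2 - 1*(-3))**2/((-1*(-3)))) = 0 + 82*(-7 + (-2 + 3)**2/3) = 0 + 82*(-7 + (1/3)*1**2) = 0 + 82*(-7 + (1/3)*1) = 0 + 82*(-7 + 1/3) = 0 + 82*(-20/3) = 0 - 1640/3 = -1640/3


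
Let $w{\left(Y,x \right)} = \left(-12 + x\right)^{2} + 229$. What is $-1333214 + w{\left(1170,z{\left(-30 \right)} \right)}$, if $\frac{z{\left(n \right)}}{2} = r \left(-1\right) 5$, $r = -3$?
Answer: $-1332661$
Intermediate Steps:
$z{\left(n \right)} = 30$ ($z{\left(n \right)} = 2 \left(-3\right) \left(-1\right) 5 = 2 \cdot 3 \cdot 5 = 2 \cdot 15 = 30$)
$w{\left(Y,x \right)} = 229 + \left(-12 + x\right)^{2}$
$-1333214 + w{\left(1170,z{\left(-30 \right)} \right)} = -1333214 + \left(229 + \left(-12 + 30\right)^{2}\right) = -1333214 + \left(229 + 18^{2}\right) = -1333214 + \left(229 + 324\right) = -1333214 + 553 = -1332661$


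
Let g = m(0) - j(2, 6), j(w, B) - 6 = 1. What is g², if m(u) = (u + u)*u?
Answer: 49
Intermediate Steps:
j(w, B) = 7 (j(w, B) = 6 + 1 = 7)
m(u) = 2*u² (m(u) = (2*u)*u = 2*u²)
g = -7 (g = 2*0² - 1*7 = 2*0 - 7 = 0 - 7 = -7)
g² = (-7)² = 49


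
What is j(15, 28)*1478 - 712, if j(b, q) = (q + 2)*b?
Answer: 664388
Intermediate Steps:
j(b, q) = b*(2 + q) (j(b, q) = (2 + q)*b = b*(2 + q))
j(15, 28)*1478 - 712 = (15*(2 + 28))*1478 - 712 = (15*30)*1478 - 712 = 450*1478 - 712 = 665100 - 712 = 664388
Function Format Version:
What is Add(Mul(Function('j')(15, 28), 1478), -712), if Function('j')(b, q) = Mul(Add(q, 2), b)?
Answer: 664388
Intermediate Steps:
Function('j')(b, q) = Mul(b, Add(2, q)) (Function('j')(b, q) = Mul(Add(2, q), b) = Mul(b, Add(2, q)))
Add(Mul(Function('j')(15, 28), 1478), -712) = Add(Mul(Mul(15, Add(2, 28)), 1478), -712) = Add(Mul(Mul(15, 30), 1478), -712) = Add(Mul(450, 1478), -712) = Add(665100, -712) = 664388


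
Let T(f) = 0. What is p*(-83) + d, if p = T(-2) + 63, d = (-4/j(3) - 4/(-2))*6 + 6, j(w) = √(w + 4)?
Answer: -5211 - 24*√7/7 ≈ -5220.1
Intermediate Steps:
j(w) = √(4 + w)
d = 18 - 24*√7/7 (d = (-4/√(4 + 3) - 4/(-2))*6 + 6 = (-4*√7/7 - 4*(-½))*6 + 6 = (-4*√7/7 + 2)*6 + 6 = (2 - 4*√7/7)*6 + 6 = (12 - 24*√7/7) + 6 = 18 - 24*√7/7 ≈ 8.9288)
p = 63 (p = 0 + 63 = 63)
p*(-83) + d = 63*(-83) + (18 - 24*√7/7) = -5229 + (18 - 24*√7/7) = -5211 - 24*√7/7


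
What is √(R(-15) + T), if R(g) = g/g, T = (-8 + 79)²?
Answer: √5042 ≈ 71.007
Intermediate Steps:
T = 5041 (T = 71² = 5041)
R(g) = 1
√(R(-15) + T) = √(1 + 5041) = √5042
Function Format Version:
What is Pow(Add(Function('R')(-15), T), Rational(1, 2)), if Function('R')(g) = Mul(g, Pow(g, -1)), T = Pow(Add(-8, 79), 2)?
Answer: Pow(5042, Rational(1, 2)) ≈ 71.007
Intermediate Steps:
T = 5041 (T = Pow(71, 2) = 5041)
Function('R')(g) = 1
Pow(Add(Function('R')(-15), T), Rational(1, 2)) = Pow(Add(1, 5041), Rational(1, 2)) = Pow(5042, Rational(1, 2))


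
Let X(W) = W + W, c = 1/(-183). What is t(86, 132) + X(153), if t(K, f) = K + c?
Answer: 71735/183 ≈ 391.99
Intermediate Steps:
c = -1/183 ≈ -0.0054645
t(K, f) = -1/183 + K (t(K, f) = K - 1/183 = -1/183 + K)
X(W) = 2*W
t(86, 132) + X(153) = (-1/183 + 86) + 2*153 = 15737/183 + 306 = 71735/183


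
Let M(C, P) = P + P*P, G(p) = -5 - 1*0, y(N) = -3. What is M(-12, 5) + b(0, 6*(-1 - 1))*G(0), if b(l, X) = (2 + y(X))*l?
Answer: 30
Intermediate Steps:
G(p) = -5 (G(p) = -5 + 0 = -5)
M(C, P) = P + P²
b(l, X) = -l (b(l, X) = (2 - 3)*l = -l)
M(-12, 5) + b(0, 6*(-1 - 1))*G(0) = 5*(1 + 5) - 1*0*(-5) = 5*6 + 0*(-5) = 30 + 0 = 30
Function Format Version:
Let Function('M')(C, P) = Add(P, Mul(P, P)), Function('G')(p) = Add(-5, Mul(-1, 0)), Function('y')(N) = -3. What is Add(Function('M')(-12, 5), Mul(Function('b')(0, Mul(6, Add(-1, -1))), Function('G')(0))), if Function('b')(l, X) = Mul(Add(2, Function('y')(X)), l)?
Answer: 30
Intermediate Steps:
Function('G')(p) = -5 (Function('G')(p) = Add(-5, 0) = -5)
Function('M')(C, P) = Add(P, Pow(P, 2))
Function('b')(l, X) = Mul(-1, l) (Function('b')(l, X) = Mul(Add(2, -3), l) = Mul(-1, l))
Add(Function('M')(-12, 5), Mul(Function('b')(0, Mul(6, Add(-1, -1))), Function('G')(0))) = Add(Mul(5, Add(1, 5)), Mul(Mul(-1, 0), -5)) = Add(Mul(5, 6), Mul(0, -5)) = Add(30, 0) = 30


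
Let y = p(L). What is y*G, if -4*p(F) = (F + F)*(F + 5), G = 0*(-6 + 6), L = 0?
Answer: 0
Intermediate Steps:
G = 0 (G = 0*0 = 0)
p(F) = -F*(5 + F)/2 (p(F) = -(F + F)*(F + 5)/4 = -2*F*(5 + F)/4 = -F*(5 + F)/2)
y = 0 (y = -½*0*(5 + 0) = -½*0*5 = 0)
y*G = 0*0 = 0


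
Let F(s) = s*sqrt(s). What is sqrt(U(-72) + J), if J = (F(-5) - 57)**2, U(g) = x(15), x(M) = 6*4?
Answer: sqrt(3148 + 570*I*sqrt(5)) ≈ 57.202 + 11.141*I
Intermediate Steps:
F(s) = s**(3/2)
x(M) = 24
U(g) = 24
J = (-57 - 5*I*sqrt(5))**2 (J = ((-5)**(3/2) - 57)**2 = (-5*I*sqrt(5) - 57)**2 = (-57 - 5*I*sqrt(5))**2 ≈ 3124.0 + 1274.6*I)
sqrt(U(-72) + J) = sqrt(24 + (3124 + 570*I*sqrt(5))) = sqrt(3148 + 570*I*sqrt(5))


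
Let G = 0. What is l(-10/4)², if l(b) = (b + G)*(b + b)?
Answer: 625/4 ≈ 156.25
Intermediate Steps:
l(b) = 2*b² (l(b) = (b + 0)*(b + b) = b*(2*b) = 2*b²)
l(-10/4)² = (2*(-10/4)²)² = (2*(-10*¼)²)² = (2*(-5/2)²)² = (2*(25/4))² = (25/2)² = 625/4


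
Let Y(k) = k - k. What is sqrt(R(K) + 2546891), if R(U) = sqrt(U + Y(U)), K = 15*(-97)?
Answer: sqrt(2546891 + I*sqrt(1455)) ≈ 1595.9 + 0.01*I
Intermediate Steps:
Y(k) = 0
K = -1455
R(U) = sqrt(U) (R(U) = sqrt(U + 0) = sqrt(U))
sqrt(R(K) + 2546891) = sqrt(sqrt(-1455) + 2546891) = sqrt(I*sqrt(1455) + 2546891) = sqrt(2546891 + I*sqrt(1455))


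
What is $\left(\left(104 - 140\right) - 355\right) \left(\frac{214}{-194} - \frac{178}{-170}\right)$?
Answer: $\frac{10626}{485} \approx 21.909$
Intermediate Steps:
$\left(\left(104 - 140\right) - 355\right) \left(\frac{214}{-194} - \frac{178}{-170}\right) = \left(\left(104 - 140\right) - 355\right) \left(214 \left(- \frac{1}{194}\right) - - \frac{89}{85}\right) = \left(-36 - 355\right) \left(- \frac{107}{97} + \frac{89}{85}\right) = \left(-391\right) \left(- \frac{462}{8245}\right) = \frac{10626}{485}$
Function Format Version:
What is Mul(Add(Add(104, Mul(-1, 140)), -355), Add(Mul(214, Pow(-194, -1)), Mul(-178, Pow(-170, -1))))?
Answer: Rational(10626, 485) ≈ 21.909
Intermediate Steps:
Mul(Add(Add(104, Mul(-1, 140)), -355), Add(Mul(214, Pow(-194, -1)), Mul(-178, Pow(-170, -1)))) = Mul(Add(Add(104, -140), -355), Add(Mul(214, Rational(-1, 194)), Mul(-178, Rational(-1, 170)))) = Mul(Add(-36, -355), Add(Rational(-107, 97), Rational(89, 85))) = Mul(-391, Rational(-462, 8245)) = Rational(10626, 485)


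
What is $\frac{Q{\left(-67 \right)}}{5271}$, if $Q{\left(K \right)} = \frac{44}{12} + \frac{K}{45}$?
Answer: $\frac{14}{33885} \approx 0.00041316$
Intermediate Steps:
$Q{\left(K \right)} = \frac{11}{3} + \frac{K}{45}$ ($Q{\left(K \right)} = 44 \cdot \frac{1}{12} + K \frac{1}{45} = \frac{11}{3} + \frac{K}{45}$)
$\frac{Q{\left(-67 \right)}}{5271} = \frac{\frac{11}{3} + \frac{1}{45} \left(-67\right)}{5271} = \left(\frac{11}{3} - \frac{67}{45}\right) \frac{1}{5271} = \frac{98}{45} \cdot \frac{1}{5271} = \frac{14}{33885}$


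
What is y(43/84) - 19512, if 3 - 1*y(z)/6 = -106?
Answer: -18858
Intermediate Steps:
y(z) = 654 (y(z) = 18 - 6*(-106) = 18 + 636 = 654)
y(43/84) - 19512 = 654 - 19512 = -18858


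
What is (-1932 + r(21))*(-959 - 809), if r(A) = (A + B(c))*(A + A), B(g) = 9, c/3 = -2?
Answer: 1188096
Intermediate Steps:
c = -6 (c = 3*(-2) = -6)
r(A) = 2*A*(9 + A) (r(A) = (A + 9)*(A + A) = (9 + A)*(2*A) = 2*A*(9 + A))
(-1932 + r(21))*(-959 - 809) = (-1932 + 2*21*(9 + 21))*(-959 - 809) = (-1932 + 2*21*30)*(-1768) = (-1932 + 1260)*(-1768) = -672*(-1768) = 1188096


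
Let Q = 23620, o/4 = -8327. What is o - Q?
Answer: -56928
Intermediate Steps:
o = -33308 (o = 4*(-8327) = -33308)
o - Q = -33308 - 1*23620 = -33308 - 23620 = -56928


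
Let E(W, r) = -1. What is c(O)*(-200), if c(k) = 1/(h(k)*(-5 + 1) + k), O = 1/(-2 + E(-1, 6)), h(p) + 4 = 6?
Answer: 24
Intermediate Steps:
h(p) = 2 (h(p) = -4 + 6 = 2)
O = -⅓ (O = 1/(-2 - 1) = 1/(-3) = -⅓ ≈ -0.33333)
c(k) = 1/(-8 + k) (c(k) = 1/(2*(-5 + 1) + k) = 1/(2*(-4) + k) = 1/(-8 + k))
c(O)*(-200) = -200/(-8 - ⅓) = -200/(-25/3) = -3/25*(-200) = 24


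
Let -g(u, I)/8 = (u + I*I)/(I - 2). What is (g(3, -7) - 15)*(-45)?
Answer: -1405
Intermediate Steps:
g(u, I) = -8*(u + I²)/(-2 + I) (g(u, I) = -8*(u + I*I)/(I - 2) = -8*(u + I²)/(-2 + I))
(g(3, -7) - 15)*(-45) = (8*(-1*3 - 1*(-7)²)/(-2 - 7) - 15)*(-45) = (8*(-3 - 1*49)/(-9) - 15)*(-45) = (8*(-⅑)*(-3 - 49) - 15)*(-45) = (8*(-⅑)*(-52) - 15)*(-45) = (416/9 - 15)*(-45) = (281/9)*(-45) = -1405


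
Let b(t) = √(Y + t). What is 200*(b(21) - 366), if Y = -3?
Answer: -73200 + 600*√2 ≈ -72352.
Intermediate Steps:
b(t) = √(-3 + t)
200*(b(21) - 366) = 200*(√(-3 + 21) - 366) = 200*(√18 - 366) = 200*(3*√2 - 366) = 200*(-366 + 3*√2) = -73200 + 600*√2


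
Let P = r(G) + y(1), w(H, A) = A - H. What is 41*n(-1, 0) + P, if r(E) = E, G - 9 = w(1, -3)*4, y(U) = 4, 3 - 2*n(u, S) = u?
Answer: 79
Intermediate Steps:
n(u, S) = 3/2 - u/2
G = -7 (G = 9 + (-3 - 1*1)*4 = 9 + (-3 - 1)*4 = 9 - 4*4 = 9 - 16 = -7)
P = -3 (P = -7 + 4 = -3)
41*n(-1, 0) + P = 41*(3/2 - 1/2*(-1)) - 3 = 41*(3/2 + 1/2) - 3 = 41*2 - 3 = 82 - 3 = 79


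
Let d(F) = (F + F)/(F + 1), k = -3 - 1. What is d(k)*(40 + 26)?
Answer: 176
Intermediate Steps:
k = -4
d(F) = 2*F/(1 + F) (d(F) = (2*F)/(1 + F) = 2*F/(1 + F))
d(k)*(40 + 26) = (2*(-4)/(1 - 4))*(40 + 26) = (2*(-4)/(-3))*66 = (2*(-4)*(-1/3))*66 = (8/3)*66 = 176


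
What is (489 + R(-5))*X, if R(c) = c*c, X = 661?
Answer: 339754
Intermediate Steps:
R(c) = c²
(489 + R(-5))*X = (489 + (-5)²)*661 = (489 + 25)*661 = 514*661 = 339754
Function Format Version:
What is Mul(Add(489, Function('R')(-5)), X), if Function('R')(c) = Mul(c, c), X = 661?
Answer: 339754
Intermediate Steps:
Function('R')(c) = Pow(c, 2)
Mul(Add(489, Function('R')(-5)), X) = Mul(Add(489, Pow(-5, 2)), 661) = Mul(Add(489, 25), 661) = Mul(514, 661) = 339754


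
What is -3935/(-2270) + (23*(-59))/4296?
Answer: 1382437/975192 ≈ 1.4176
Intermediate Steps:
-3935/(-2270) + (23*(-59))/4296 = -3935*(-1/2270) - 1357*1/4296 = 787/454 - 1357/4296 = 1382437/975192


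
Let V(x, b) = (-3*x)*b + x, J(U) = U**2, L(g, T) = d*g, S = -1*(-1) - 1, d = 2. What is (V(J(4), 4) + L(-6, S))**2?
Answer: 35344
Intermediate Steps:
S = 0 (S = 1 - 1 = 0)
L(g, T) = 2*g
V(x, b) = x - 3*b*x (V(x, b) = -3*b*x + x = x - 3*b*x)
(V(J(4), 4) + L(-6, S))**2 = (4**2*(1 - 3*4) + 2*(-6))**2 = (16*(1 - 12) - 12)**2 = (16*(-11) - 12)**2 = (-176 - 12)**2 = (-188)**2 = 35344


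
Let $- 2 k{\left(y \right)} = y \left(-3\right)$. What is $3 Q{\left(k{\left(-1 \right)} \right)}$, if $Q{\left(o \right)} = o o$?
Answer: $\frac{27}{4} \approx 6.75$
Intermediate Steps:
$k{\left(y \right)} = \frac{3 y}{2}$ ($k{\left(y \right)} = - \frac{y \left(-3\right)}{2} = - \frac{\left(-3\right) y}{2} = \frac{3 y}{2}$)
$Q{\left(o \right)} = o^{2}$
$3 Q{\left(k{\left(-1 \right)} \right)} = 3 \left(\frac{3}{2} \left(-1\right)\right)^{2} = 3 \left(- \frac{3}{2}\right)^{2} = 3 \cdot \frac{9}{4} = \frac{27}{4}$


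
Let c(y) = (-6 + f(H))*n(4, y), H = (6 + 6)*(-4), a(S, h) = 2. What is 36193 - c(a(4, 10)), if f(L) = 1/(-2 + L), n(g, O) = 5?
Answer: 362231/10 ≈ 36223.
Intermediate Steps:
H = -48 (H = 12*(-4) = -48)
c(y) = -301/10 (c(y) = (-6 + 1/(-2 - 48))*5 = (-6 + 1/(-50))*5 = (-6 - 1/50)*5 = -301/50*5 = -301/10)
36193 - c(a(4, 10)) = 36193 - 1*(-301/10) = 36193 + 301/10 = 362231/10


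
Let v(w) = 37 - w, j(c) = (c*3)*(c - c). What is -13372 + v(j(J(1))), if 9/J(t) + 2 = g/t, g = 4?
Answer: -13335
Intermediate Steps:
J(t) = 9/(-2 + 4/t)
j(c) = 0 (j(c) = (3*c)*0 = 0)
-13372 + v(j(J(1))) = -13372 + (37 - 1*0) = -13372 + (37 + 0) = -13372 + 37 = -13335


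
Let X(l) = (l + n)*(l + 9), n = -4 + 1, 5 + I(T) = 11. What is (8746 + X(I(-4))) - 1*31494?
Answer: -22703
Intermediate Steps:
I(T) = 6 (I(T) = -5 + 11 = 6)
n = -3
X(l) = (-3 + l)*(9 + l) (X(l) = (l - 3)*(l + 9) = (-3 + l)*(9 + l))
(8746 + X(I(-4))) - 1*31494 = (8746 + (-27 + 6**2 + 6*6)) - 1*31494 = (8746 + (-27 + 36 + 36)) - 31494 = (8746 + 45) - 31494 = 8791 - 31494 = -22703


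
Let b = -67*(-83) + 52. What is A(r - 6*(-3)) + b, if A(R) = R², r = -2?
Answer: 5869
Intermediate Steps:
b = 5613 (b = 5561 + 52 = 5613)
A(r - 6*(-3)) + b = (-2 - 6*(-3))² + 5613 = (-2 + 18)² + 5613 = 16² + 5613 = 256 + 5613 = 5869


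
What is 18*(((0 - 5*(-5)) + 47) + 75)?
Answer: 2646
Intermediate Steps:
18*(((0 - 5*(-5)) + 47) + 75) = 18*(((0 + 25) + 47) + 75) = 18*((25 + 47) + 75) = 18*(72 + 75) = 18*147 = 2646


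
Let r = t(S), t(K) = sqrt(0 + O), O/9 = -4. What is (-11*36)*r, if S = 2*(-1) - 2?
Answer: -2376*I ≈ -2376.0*I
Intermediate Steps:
O = -36 (O = 9*(-4) = -36)
S = -4 (S = -2 - 2 = -4)
t(K) = 6*I (t(K) = sqrt(0 - 36) = sqrt(-36) = 6*I)
r = 6*I ≈ 6.0*I
(-11*36)*r = (-11*36)*(6*I) = -2376*I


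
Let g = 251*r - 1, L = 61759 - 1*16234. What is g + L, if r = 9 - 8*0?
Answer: 47783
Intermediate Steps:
r = 9 (r = 9 + 0 = 9)
L = 45525 (L = 61759 - 16234 = 45525)
g = 2258 (g = 251*9 - 1 = 2259 - 1 = 2258)
g + L = 2258 + 45525 = 47783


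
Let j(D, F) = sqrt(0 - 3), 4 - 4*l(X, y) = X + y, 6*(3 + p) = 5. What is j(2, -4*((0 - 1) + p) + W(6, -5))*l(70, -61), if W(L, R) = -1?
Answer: -5*I*sqrt(3)/4 ≈ -2.1651*I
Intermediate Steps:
p = -13/6 (p = -3 + (1/6)*5 = -3 + 5/6 = -13/6 ≈ -2.1667)
l(X, y) = 1 - X/4 - y/4 (l(X, y) = 1 - (X + y)/4 = 1 + (-X/4 - y/4) = 1 - X/4 - y/4)
j(D, F) = I*sqrt(3) (j(D, F) = sqrt(-3) = I*sqrt(3))
j(2, -4*((0 - 1) + p) + W(6, -5))*l(70, -61) = (I*sqrt(3))*(1 - 1/4*70 - 1/4*(-61)) = (I*sqrt(3))*(1 - 35/2 + 61/4) = (I*sqrt(3))*(-5/4) = -5*I*sqrt(3)/4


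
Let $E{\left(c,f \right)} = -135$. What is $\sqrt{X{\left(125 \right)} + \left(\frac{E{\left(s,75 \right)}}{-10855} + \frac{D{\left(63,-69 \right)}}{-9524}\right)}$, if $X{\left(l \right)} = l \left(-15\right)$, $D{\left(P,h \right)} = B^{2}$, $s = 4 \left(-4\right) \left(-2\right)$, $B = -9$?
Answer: $\frac{i \sqrt{200400495219538653}}{10338302} \approx 43.301 i$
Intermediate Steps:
$s = 32$ ($s = \left(-16\right) \left(-2\right) = 32$)
$D{\left(P,h \right)} = 81$ ($D{\left(P,h \right)} = \left(-9\right)^{2} = 81$)
$X{\left(l \right)} = - 15 l$
$\sqrt{X{\left(125 \right)} + \left(\frac{E{\left(s,75 \right)}}{-10855} + \frac{D{\left(63,-69 \right)}}{-9524}\right)} = \sqrt{\left(-15\right) 125 + \left(- \frac{135}{-10855} + \frac{81}{-9524}\right)} = \sqrt{-1875 + \left(\left(-135\right) \left(- \frac{1}{10855}\right) + 81 \left(- \frac{1}{9524}\right)\right)} = \sqrt{-1875 + \left(\frac{27}{2171} - \frac{81}{9524}\right)} = \sqrt{-1875 + \frac{81297}{20676604}} = \sqrt{- \frac{38768551203}{20676604}} = \frac{i \sqrt{200400495219538653}}{10338302}$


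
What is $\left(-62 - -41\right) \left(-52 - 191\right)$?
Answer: $5103$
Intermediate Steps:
$\left(-62 - -41\right) \left(-52 - 191\right) = \left(-62 + 41\right) \left(-243\right) = \left(-21\right) \left(-243\right) = 5103$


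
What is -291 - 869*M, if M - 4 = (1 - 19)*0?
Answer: -3767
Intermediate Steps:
M = 4 (M = 4 + (1 - 19)*0 = 4 - 18*0 = 4 + 0 = 4)
-291 - 869*M = -291 - 869*4 = -291 - 3476 = -3767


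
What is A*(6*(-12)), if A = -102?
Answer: 7344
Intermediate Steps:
A*(6*(-12)) = -612*(-12) = -102*(-72) = 7344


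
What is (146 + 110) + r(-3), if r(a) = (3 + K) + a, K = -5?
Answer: 251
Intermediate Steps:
r(a) = -2 + a (r(a) = (3 - 5) + a = -2 + a)
(146 + 110) + r(-3) = (146 + 110) + (-2 - 3) = 256 - 5 = 251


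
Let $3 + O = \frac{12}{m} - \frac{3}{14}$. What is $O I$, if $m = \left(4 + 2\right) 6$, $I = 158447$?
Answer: $- \frac{19172087}{42} \approx -4.5648 \cdot 10^{5}$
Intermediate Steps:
$m = 36$ ($m = 6 \cdot 6 = 36$)
$O = - \frac{121}{42}$ ($O = -3 + \left(\frac{12}{36} - \frac{3}{14}\right) = -3 + \left(12 \cdot \frac{1}{36} - \frac{3}{14}\right) = -3 + \left(\frac{1}{3} - \frac{3}{14}\right) = -3 + \frac{5}{42} = - \frac{121}{42} \approx -2.881$)
$O I = \left(- \frac{121}{42}\right) 158447 = - \frac{19172087}{42}$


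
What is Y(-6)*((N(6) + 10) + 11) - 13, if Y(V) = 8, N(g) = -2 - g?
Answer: 91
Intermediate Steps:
Y(-6)*((N(6) + 10) + 11) - 13 = 8*(((-2 - 1*6) + 10) + 11) - 13 = 8*(((-2 - 6) + 10) + 11) - 13 = 8*((-8 + 10) + 11) - 13 = 8*(2 + 11) - 13 = 8*13 - 13 = 104 - 13 = 91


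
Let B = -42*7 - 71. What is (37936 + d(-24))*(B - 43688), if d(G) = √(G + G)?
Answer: -1671194608 - 176212*I*√3 ≈ -1.6712e+9 - 3.0521e+5*I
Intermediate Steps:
d(G) = √2*√G (d(G) = √(2*G) = √2*√G)
B = -365 (B = -294 - 71 = -365)
(37936 + d(-24))*(B - 43688) = (37936 + √2*√(-24))*(-365 - 43688) = (37936 + √2*(2*I*√6))*(-44053) = (37936 + 4*I*√3)*(-44053) = -1671194608 - 176212*I*√3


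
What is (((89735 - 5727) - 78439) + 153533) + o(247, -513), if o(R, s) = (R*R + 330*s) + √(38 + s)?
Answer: 50821 + 5*I*√19 ≈ 50821.0 + 21.794*I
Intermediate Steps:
o(R, s) = R² + √(38 + s) + 330*s (o(R, s) = (R² + 330*s) + √(38 + s) = R² + √(38 + s) + 330*s)
(((89735 - 5727) - 78439) + 153533) + o(247, -513) = (((89735 - 5727) - 78439) + 153533) + (247² + √(38 - 513) + 330*(-513)) = ((84008 - 78439) + 153533) + (61009 + √(-475) - 169290) = (5569 + 153533) + (61009 + 5*I*√19 - 169290) = 159102 + (-108281 + 5*I*√19) = 50821 + 5*I*√19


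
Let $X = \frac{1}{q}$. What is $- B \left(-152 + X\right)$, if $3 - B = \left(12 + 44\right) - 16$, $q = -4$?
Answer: $- \frac{22533}{4} \approx -5633.3$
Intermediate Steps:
$X = - \frac{1}{4}$ ($X = \frac{1}{-4} = - \frac{1}{4} \approx -0.25$)
$B = -37$ ($B = 3 - \left(\left(12 + 44\right) - 16\right) = 3 - \left(56 - 16\right) = 3 - 40 = -37$)
$- B \left(-152 + X\right) = - \left(-37\right) \left(-152 - \frac{1}{4}\right) = - \frac{\left(-37\right) \left(-609\right)}{4} = \left(-1\right) \frac{22533}{4} = - \frac{22533}{4}$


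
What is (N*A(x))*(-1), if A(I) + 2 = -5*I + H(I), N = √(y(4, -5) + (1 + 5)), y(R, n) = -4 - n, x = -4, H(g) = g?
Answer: -14*√7 ≈ -37.041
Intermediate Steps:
N = √7 (N = √((-4 - 1*(-5)) + (1 + 5)) = √((-4 + 5) + 6) = √(1 + 6) = √7 ≈ 2.6458)
A(I) = -2 - 4*I (A(I) = -2 + (-5*I + I) = -2 - 4*I)
(N*A(x))*(-1) = (√7*(-2 - 4*(-4)))*(-1) = (√7*(-2 + 16))*(-1) = (√7*14)*(-1) = (14*√7)*(-1) = -14*√7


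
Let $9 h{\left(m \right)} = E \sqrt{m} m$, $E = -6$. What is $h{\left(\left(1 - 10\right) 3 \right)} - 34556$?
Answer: $-34556 + 54 i \sqrt{3} \approx -34556.0 + 93.531 i$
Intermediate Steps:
$h{\left(m \right)} = - \frac{2 m^{\frac{3}{2}}}{3}$ ($h{\left(m \right)} = \frac{- 6 \sqrt{m} m}{9} = \frac{\left(-6\right) m^{\frac{3}{2}}}{9} = - \frac{2 m^{\frac{3}{2}}}{3}$)
$h{\left(\left(1 - 10\right) 3 \right)} - 34556 = - \frac{2 \left(\left(1 - 10\right) 3\right)^{\frac{3}{2}}}{3} - 34556 = - \frac{2 \left(\left(-9\right) 3\right)^{\frac{3}{2}}}{3} - 34556 = - \frac{2 \left(-27\right)^{\frac{3}{2}}}{3} - 34556 = - \frac{2 \left(- 81 i \sqrt{3}\right)}{3} - 34556 = 54 i \sqrt{3} - 34556 = -34556 + 54 i \sqrt{3}$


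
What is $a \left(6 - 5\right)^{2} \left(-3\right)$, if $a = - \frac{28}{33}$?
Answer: $\frac{28}{11} \approx 2.5455$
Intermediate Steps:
$a = - \frac{28}{33}$ ($a = \left(-28\right) \frac{1}{33} = - \frac{28}{33} \approx -0.84848$)
$a \left(6 - 5\right)^{2} \left(-3\right) = - \frac{28 \left(6 - 5\right)^{2}}{33} \left(-3\right) = - \frac{28 \cdot 1^{2}}{33} \left(-3\right) = \left(- \frac{28}{33}\right) 1 \left(-3\right) = \left(- \frac{28}{33}\right) \left(-3\right) = \frac{28}{11}$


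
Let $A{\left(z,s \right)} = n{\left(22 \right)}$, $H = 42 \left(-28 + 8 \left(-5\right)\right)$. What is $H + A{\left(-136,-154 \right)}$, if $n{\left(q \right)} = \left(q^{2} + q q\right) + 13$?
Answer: $-1875$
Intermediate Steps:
$H = -2856$ ($H = 42 \left(-28 - 40\right) = 42 \left(-68\right) = -2856$)
$n{\left(q \right)} = 13 + 2 q^{2}$ ($n{\left(q \right)} = \left(q^{2} + q^{2}\right) + 13 = 2 q^{2} + 13 = 13 + 2 q^{2}$)
$A{\left(z,s \right)} = 981$ ($A{\left(z,s \right)} = 13 + 2 \cdot 22^{2} = 13 + 2 \cdot 484 = 13 + 968 = 981$)
$H + A{\left(-136,-154 \right)} = -2856 + 981 = -1875$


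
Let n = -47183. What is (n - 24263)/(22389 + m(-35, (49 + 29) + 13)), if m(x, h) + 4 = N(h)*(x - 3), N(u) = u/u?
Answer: -71446/22347 ≈ -3.1971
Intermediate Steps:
N(u) = 1
m(x, h) = -7 + x (m(x, h) = -4 + 1*(x - 3) = -4 + 1*(-3 + x) = -4 + (-3 + x) = -7 + x)
(n - 24263)/(22389 + m(-35, (49 + 29) + 13)) = (-47183 - 24263)/(22389 + (-7 - 35)) = -71446/(22389 - 42) = -71446/22347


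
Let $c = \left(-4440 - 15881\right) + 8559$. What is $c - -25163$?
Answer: $13401$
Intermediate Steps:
$c = -11762$ ($c = -20321 + 8559 = -11762$)
$c - -25163 = -11762 - -25163 = -11762 + 25163 = 13401$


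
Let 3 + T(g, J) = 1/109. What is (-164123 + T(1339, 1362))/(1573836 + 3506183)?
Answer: -17889733/553722071 ≈ -0.032308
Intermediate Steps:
T(g, J) = -326/109 (T(g, J) = -3 + 1/109 = -326/109)
(-164123 + T(1339, 1362))/(1573836 + 3506183) = (-164123 - 326/109)/(1573836 + 3506183) = -17889733/109/5080019 = -17889733/109*1/5080019 = -17889733/553722071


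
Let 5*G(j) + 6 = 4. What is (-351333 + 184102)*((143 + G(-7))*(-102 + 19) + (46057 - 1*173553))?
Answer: 116502981229/5 ≈ 2.3301e+10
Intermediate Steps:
G(j) = -⅖ (G(j) = -6/5 + (⅕)*4 = -6/5 + ⅘ = -⅖)
(-351333 + 184102)*((143 + G(-7))*(-102 + 19) + (46057 - 1*173553)) = (-351333 + 184102)*((143 - ⅖)*(-102 + 19) + (46057 - 1*173553)) = -167231*((713/5)*(-83) + (46057 - 173553)) = -167231*(-59179/5 - 127496) = -167231*(-696659/5) = 116502981229/5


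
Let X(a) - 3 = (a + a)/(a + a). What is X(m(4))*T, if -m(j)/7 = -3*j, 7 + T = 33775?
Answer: 135072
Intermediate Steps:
T = 33768 (T = -7 + 33775 = 33768)
m(j) = 21*j (m(j) = -(-21)*j = 21*j)
X(a) = 4 (X(a) = 3 + (a + a)/(a + a) = 3 + (2*a)/((2*a)) = 3 + (2*a)*(1/(2*a)) = 3 + 1 = 4)
X(m(4))*T = 4*33768 = 135072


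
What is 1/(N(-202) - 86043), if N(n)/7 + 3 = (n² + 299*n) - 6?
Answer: -1/223264 ≈ -4.4790e-6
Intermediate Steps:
N(n) = -63 + 7*n² + 2093*n (N(n) = -21 + 7*((n² + 299*n) - 6) = -21 + 7*(-6 + n² + 299*n) = -21 + (-42 + 7*n² + 2093*n) = -63 + 7*n² + 2093*n)
1/(N(-202) - 86043) = 1/((-63 + 7*(-202)² + 2093*(-202)) - 86043) = 1/((-63 + 7*40804 - 422786) - 86043) = 1/((-63 + 285628 - 422786) - 86043) = 1/(-137221 - 86043) = 1/(-223264) = -1/223264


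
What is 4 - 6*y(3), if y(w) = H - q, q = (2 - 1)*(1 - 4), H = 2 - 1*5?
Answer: 4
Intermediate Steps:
H = -3 (H = 2 - 5 = -3)
q = -3 (q = 1*(-3) = -3)
y(w) = 0 (y(w) = -3 - 1*(-3) = -3 + 3 = 0)
4 - 6*y(3) = 4 - 6*0 = 4 + 0 = 4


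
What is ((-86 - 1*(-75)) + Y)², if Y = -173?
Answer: 33856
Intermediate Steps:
((-86 - 1*(-75)) + Y)² = ((-86 - 1*(-75)) - 173)² = ((-86 + 75) - 173)² = (-11 - 173)² = (-184)² = 33856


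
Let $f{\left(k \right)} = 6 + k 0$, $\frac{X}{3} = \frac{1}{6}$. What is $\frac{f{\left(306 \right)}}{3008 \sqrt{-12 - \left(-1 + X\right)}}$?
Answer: $- \frac{3 i \sqrt{46}}{34592} \approx - 0.0005882 i$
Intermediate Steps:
$X = \frac{1}{2}$ ($X = \frac{3}{6} = 3 \cdot \frac{1}{6} = \frac{1}{2} \approx 0.5$)
$f{\left(k \right)} = 6$ ($f{\left(k \right)} = 6 + 0 = 6$)
$\frac{f{\left(306 \right)}}{3008 \sqrt{-12 - \left(-1 + X\right)}} = \frac{6}{3008 \sqrt{-12 + \left(1 - \frac{1}{2}\right)}} = \frac{6}{3008 \sqrt{-12 + \frac{1}{2}}} = \frac{6}{3008 \sqrt{- \frac{23}{2}}} = \frac{6}{3008 \frac{i \sqrt{46}}{2}} = \frac{6}{1504 i \sqrt{46}} = 6 \left(- \frac{i \sqrt{46}}{69184}\right) = - \frac{3 i \sqrt{46}}{34592}$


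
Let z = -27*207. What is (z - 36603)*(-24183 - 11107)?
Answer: 1488955680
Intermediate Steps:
z = -5589
(z - 36603)*(-24183 - 11107) = (-5589 - 36603)*(-24183 - 11107) = -42192*(-35290) = 1488955680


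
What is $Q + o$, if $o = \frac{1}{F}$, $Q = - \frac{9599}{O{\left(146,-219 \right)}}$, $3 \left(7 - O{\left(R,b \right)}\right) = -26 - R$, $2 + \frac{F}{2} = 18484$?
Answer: $- \frac{1064452115}{7134052} \approx -149.21$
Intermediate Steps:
$F = 36964$ ($F = -4 + 2 \cdot 18484 = -4 + 36968 = 36964$)
$O{\left(R,b \right)} = \frac{47}{3} + \frac{R}{3}$ ($O{\left(R,b \right)} = 7 - \frac{-26 - R}{3} = 7 + \left(\frac{26}{3} + \frac{R}{3}\right) = \frac{47}{3} + \frac{R}{3}$)
$Q = - \frac{28797}{193}$ ($Q = - \frac{9599}{\frac{47}{3} + \frac{1}{3} \cdot 146} = - \frac{9599}{\frac{47}{3} + \frac{146}{3}} = - \frac{9599}{\frac{193}{3}} = \left(-9599\right) \frac{3}{193} = - \frac{28797}{193} \approx -149.21$)
$o = \frac{1}{36964} \approx 2.7053 \cdot 10^{-5}$
$Q + o = - \frac{28797}{193} + \frac{1}{36964} = - \frac{1064452115}{7134052}$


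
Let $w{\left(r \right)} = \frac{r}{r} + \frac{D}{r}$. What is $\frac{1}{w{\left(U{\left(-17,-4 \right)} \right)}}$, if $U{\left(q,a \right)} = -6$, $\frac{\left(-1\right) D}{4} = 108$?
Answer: $\frac{1}{73} \approx 0.013699$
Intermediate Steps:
$D = -432$ ($D = \left(-4\right) 108 = -432$)
$w{\left(r \right)} = 1 - \frac{432}{r}$ ($w{\left(r \right)} = \frac{r}{r} - \frac{432}{r} = 1 - \frac{432}{r}$)
$\frac{1}{w{\left(U{\left(-17,-4 \right)} \right)}} = \frac{1}{\frac{1}{-6} \left(-432 - 6\right)} = \frac{1}{\left(- \frac{1}{6}\right) \left(-438\right)} = \frac{1}{73}$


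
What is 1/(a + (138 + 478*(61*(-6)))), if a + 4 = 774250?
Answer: 1/599436 ≈ 1.6682e-6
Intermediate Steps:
a = 774246 (a = -4 + 774250 = 774246)
1/(a + (138 + 478*(61*(-6)))) = 1/(774246 + (138 + 478*(61*(-6)))) = 1/(774246 + (138 + 478*(-366))) = 1/(774246 + (138 - 174948)) = 1/(774246 - 174810) = 1/599436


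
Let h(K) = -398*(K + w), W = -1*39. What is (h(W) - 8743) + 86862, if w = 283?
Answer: -18993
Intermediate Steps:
W = -39
h(K) = -112634 - 398*K (h(K) = -398*(K + 283) = -398*(283 + K) = -112634 - 398*K)
(h(W) - 8743) + 86862 = ((-112634 - 398*(-39)) - 8743) + 86862 = ((-112634 + 15522) - 8743) + 86862 = (-97112 - 8743) + 86862 = -105855 + 86862 = -18993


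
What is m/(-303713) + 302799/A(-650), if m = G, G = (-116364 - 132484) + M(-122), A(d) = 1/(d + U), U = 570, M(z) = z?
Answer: -7357119165990/303713 ≈ -2.4224e+7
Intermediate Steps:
A(d) = 1/(570 + d) (A(d) = 1/(d + 570) = 1/(570 + d))
G = -248970 (G = (-116364 - 132484) - 122 = -248848 - 122 = -248970)
m = -248970
m/(-303713) + 302799/A(-650) = -248970/(-303713) + 302799/(1/(570 - 650)) = -248970*(-1/303713) + 302799/(1/(-80)) = 248970/303713 + 302799/(-1/80) = 248970/303713 + 302799*(-80) = 248970/303713 - 24223920 = -7357119165990/303713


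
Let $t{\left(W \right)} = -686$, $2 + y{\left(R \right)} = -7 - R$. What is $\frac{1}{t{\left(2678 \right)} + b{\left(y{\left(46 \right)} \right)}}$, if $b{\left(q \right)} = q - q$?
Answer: $- \frac{1}{686} \approx -0.0014577$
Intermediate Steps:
$y{\left(R \right)} = -9 - R$ ($y{\left(R \right)} = -2 - \left(7 + R\right) = -9 - R$)
$b{\left(q \right)} = 0$
$\frac{1}{t{\left(2678 \right)} + b{\left(y{\left(46 \right)} \right)}} = \frac{1}{-686 + 0} = \frac{1}{-686} = - \frac{1}{686}$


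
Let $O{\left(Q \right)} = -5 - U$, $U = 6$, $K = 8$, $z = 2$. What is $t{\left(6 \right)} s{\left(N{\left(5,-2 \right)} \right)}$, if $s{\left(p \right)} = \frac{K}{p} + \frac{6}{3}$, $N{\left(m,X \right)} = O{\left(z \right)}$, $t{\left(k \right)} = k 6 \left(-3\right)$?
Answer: $- \frac{1512}{11} \approx -137.45$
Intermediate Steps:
$O{\left(Q \right)} = -11$ ($O{\left(Q \right)} = -5 - 6 = -11$)
$t{\left(k \right)} = - 18 k$ ($t{\left(k \right)} = 6 k \left(-3\right) = - 18 k$)
$N{\left(m,X \right)} = -11$
$s{\left(p \right)} = 2 + \frac{8}{p}$ ($s{\left(p \right)} = \frac{8}{p} + \frac{6}{3} = \frac{8}{p} + 6 \cdot \frac{1}{3} = \frac{8}{p} + 2 = 2 + \frac{8}{p}$)
$t{\left(6 \right)} s{\left(N{\left(5,-2 \right)} \right)} = \left(-18\right) 6 \left(2 + \frac{8}{-11}\right) = - 108 \left(2 + 8 \left(- \frac{1}{11}\right)\right) = - 108 \left(2 - \frac{8}{11}\right) = \left(-108\right) \frac{14}{11} = - \frac{1512}{11}$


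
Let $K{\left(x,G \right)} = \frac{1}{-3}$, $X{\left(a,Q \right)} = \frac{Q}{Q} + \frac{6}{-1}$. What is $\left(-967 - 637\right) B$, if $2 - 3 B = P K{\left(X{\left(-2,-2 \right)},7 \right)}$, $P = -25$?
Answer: $\frac{30476}{9} \approx 3386.2$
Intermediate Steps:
$X{\left(a,Q \right)} = -5$ ($X{\left(a,Q \right)} = 1 + 6 \left(-1\right) = 1 - 6 = -5$)
$K{\left(x,G \right)} = - \frac{1}{3}$
$B = - \frac{19}{9}$ ($B = \frac{2}{3} - \frac{\left(-25\right) \left(- \frac{1}{3}\right)}{3} = \frac{2}{3} - \frac{25}{9} = - \frac{19}{9} \approx -2.1111$)
$\left(-967 - 637\right) B = \left(-967 - 637\right) \left(- \frac{19}{9}\right) = \left(-1604\right) \left(- \frac{19}{9}\right) = \frac{30476}{9}$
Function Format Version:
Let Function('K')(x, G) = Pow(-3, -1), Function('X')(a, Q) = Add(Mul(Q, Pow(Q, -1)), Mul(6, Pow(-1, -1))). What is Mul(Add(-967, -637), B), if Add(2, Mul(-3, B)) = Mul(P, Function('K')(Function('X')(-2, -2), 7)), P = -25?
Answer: Rational(30476, 9) ≈ 3386.2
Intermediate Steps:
Function('X')(a, Q) = -5 (Function('X')(a, Q) = Add(1, Mul(6, -1)) = Add(1, -6) = -5)
Function('K')(x, G) = Rational(-1, 3)
B = Rational(-19, 9) (B = Add(Rational(2, 3), Mul(Rational(-1, 3), Mul(-25, Rational(-1, 3)))) = Add(Rational(2, 3), Mul(Rational(-1, 3), Rational(25, 3))) = Add(Rational(2, 3), Rational(-25, 9)) = Rational(-19, 9) ≈ -2.1111)
Mul(Add(-967, -637), B) = Mul(Add(-967, -637), Rational(-19, 9)) = Mul(-1604, Rational(-19, 9)) = Rational(30476, 9)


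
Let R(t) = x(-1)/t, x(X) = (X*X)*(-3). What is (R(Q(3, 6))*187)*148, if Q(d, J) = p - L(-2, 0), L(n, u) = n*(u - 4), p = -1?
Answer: 27676/3 ≈ 9225.3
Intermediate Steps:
x(X) = -3*X² (x(X) = X²*(-3) = -3*X²)
L(n, u) = n*(-4 + u)
Q(d, J) = -9 (Q(d, J) = -1 - (-2)*(-4 + 0) = -1 - (-2)*(-4) = -1 - 1*8 = -1 - 8 = -9)
R(t) = -3/t (R(t) = (-3*(-1)²)/t = (-3*1)/t = -3/t)
(R(Q(3, 6))*187)*148 = (-3/(-9)*187)*148 = (-3*(-⅑)*187)*148 = ((⅓)*187)*148 = (187/3)*148 = 27676/3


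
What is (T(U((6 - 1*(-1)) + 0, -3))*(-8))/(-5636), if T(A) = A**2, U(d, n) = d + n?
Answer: 32/1409 ≈ 0.022711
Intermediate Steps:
(T(U((6 - 1*(-1)) + 0, -3))*(-8))/(-5636) = ((((6 - 1*(-1)) + 0) - 3)**2*(-8))/(-5636) = ((((6 + 1) + 0) - 3)**2*(-8))*(-1/5636) = (((7 + 0) - 3)**2*(-8))*(-1/5636) = ((7 - 3)**2*(-8))*(-1/5636) = (4**2*(-8))*(-1/5636) = (16*(-8))*(-1/5636) = -128*(-1/5636) = 32/1409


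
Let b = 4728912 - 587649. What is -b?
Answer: -4141263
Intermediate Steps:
b = 4141263
-b = -1*4141263 = -4141263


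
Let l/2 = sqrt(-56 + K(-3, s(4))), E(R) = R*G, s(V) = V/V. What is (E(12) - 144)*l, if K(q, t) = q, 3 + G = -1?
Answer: -384*I*sqrt(59) ≈ -2949.6*I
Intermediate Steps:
G = -4 (G = -3 - 1 = -4)
s(V) = 1
E(R) = -4*R (E(R) = R*(-4) = -4*R)
l = 2*I*sqrt(59) (l = 2*sqrt(-56 - 3) = 2*sqrt(-59) = 2*(I*sqrt(59)) = 2*I*sqrt(59) ≈ 15.362*I)
(E(12) - 144)*l = (-4*12 - 144)*(2*I*sqrt(59)) = (-48 - 144)*(2*I*sqrt(59)) = -384*I*sqrt(59)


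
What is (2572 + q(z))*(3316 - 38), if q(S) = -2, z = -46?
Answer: 8424460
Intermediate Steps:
(2572 + q(z))*(3316 - 38) = (2572 - 2)*(3316 - 38) = 2570*3278 = 8424460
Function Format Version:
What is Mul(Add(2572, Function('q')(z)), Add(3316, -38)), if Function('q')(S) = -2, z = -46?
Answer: 8424460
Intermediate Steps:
Mul(Add(2572, Function('q')(z)), Add(3316, -38)) = Mul(Add(2572, -2), Add(3316, -38)) = Mul(2570, 3278) = 8424460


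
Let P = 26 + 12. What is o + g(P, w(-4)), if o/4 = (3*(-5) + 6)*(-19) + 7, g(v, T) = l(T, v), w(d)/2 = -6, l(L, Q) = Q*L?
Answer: 256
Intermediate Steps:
P = 38
l(L, Q) = L*Q
w(d) = -12 (w(d) = 2*(-6) = -12)
g(v, T) = T*v
o = 712 (o = 4*((3*(-5) + 6)*(-19) + 7) = 4*((-15 + 6)*(-19) + 7) = 4*(-9*(-19) + 7) = 4*(171 + 7) = 4*178 = 712)
o + g(P, w(-4)) = 712 - 12*38 = 712 - 456 = 256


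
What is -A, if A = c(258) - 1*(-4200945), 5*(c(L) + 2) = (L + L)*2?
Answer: -21005747/5 ≈ -4.2012e+6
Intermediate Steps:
c(L) = -2 + 4*L/5 (c(L) = -2 + ((L + L)*2)/5 = -2 + ((2*L)*2)/5 = -2 + (4*L)/5 = -2 + 4*L/5)
A = 21005747/5 (A = (-2 + (⅘)*258) - 1*(-4200945) = (-2 + 1032/5) + 4200945 = 1022/5 + 4200945 = 21005747/5 ≈ 4.2012e+6)
-A = -1*21005747/5 = -21005747/5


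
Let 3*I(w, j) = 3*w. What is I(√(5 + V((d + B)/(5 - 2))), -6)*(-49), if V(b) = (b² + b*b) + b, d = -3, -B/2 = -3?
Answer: -98*√2 ≈ -138.59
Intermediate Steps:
B = 6 (B = -2*(-3) = 6)
V(b) = b + 2*b² (V(b) = (b² + b²) + b = 2*b² + b = b + 2*b²)
I(w, j) = w (I(w, j) = (3*w)/3 = w)
I(√(5 + V((d + B)/(5 - 2))), -6)*(-49) = √(5 + ((-3 + 6)/(5 - 2))*(1 + 2*((-3 + 6)/(5 - 2))))*(-49) = √(5 + (3/3)*(1 + 2*(3/3)))*(-49) = √(5 + (3*(⅓))*(1 + 2*(3*(⅓))))*(-49) = √(5 + 1*(1 + 2*1))*(-49) = √(5 + 1*(1 + 2))*(-49) = √(5 + 1*3)*(-49) = √(5 + 3)*(-49) = √8*(-49) = (2*√2)*(-49) = -98*√2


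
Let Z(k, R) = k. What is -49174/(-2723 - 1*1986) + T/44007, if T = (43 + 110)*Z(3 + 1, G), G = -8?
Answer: 722294042/69076321 ≈ 10.456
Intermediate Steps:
T = 612 (T = (43 + 110)*(3 + 1) = 153*4 = 612)
-49174/(-2723 - 1*1986) + T/44007 = -49174/(-2723 - 1*1986) + 612/44007 = -49174/(-2723 - 1986) + 612*(1/44007) = -49174/(-4709) + 204/14669 = -49174*(-1/4709) + 204/14669 = 49174/4709 + 204/14669 = 722294042/69076321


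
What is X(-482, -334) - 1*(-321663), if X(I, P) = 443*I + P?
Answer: 107803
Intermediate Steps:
X(I, P) = P + 443*I
X(-482, -334) - 1*(-321663) = (-334 + 443*(-482)) - 1*(-321663) = (-334 - 213526) + 321663 = -213860 + 321663 = 107803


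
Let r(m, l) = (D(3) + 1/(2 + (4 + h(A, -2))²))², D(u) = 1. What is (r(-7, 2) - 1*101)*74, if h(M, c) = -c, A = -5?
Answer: -5339951/722 ≈ -7396.1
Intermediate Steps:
r(m, l) = 1521/1444 (r(m, l) = (1 + 1/(2 + (4 - 1*(-2))²))² = (1 + 1/(2 + (4 + 2)²))² = (1 + 1/(2 + 6²))² = (1 + 1/(2 + 36))² = (1 + 1/38)² = (39/38)² = 1521/1444)
(r(-7, 2) - 1*101)*74 = (1521/1444 - 1*101)*74 = (1521/1444 - 101)*74 = -144323/1444*74 = -5339951/722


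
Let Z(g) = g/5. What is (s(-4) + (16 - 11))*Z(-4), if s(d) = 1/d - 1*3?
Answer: -7/5 ≈ -1.4000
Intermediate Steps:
Z(g) = g/5 (Z(g) = g*(⅕) = g/5)
s(d) = -3 + 1/d (s(d) = 1/d - 3 = -3 + 1/d)
(s(-4) + (16 - 11))*Z(-4) = ((-3 + 1/(-4)) + (16 - 11))*((⅕)*(-4)) = ((-3 - ¼) + 5)*(-⅘) = (-13/4 + 5)*(-⅘) = (7/4)*(-⅘) = -7/5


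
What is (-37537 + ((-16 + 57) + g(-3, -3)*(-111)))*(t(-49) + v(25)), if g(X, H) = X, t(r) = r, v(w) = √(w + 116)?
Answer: 1820987 - 37163*√141 ≈ 1.3797e+6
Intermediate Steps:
v(w) = √(116 + w)
(-37537 + ((-16 + 57) + g(-3, -3)*(-111)))*(t(-49) + v(25)) = (-37537 + ((-16 + 57) - 3*(-111)))*(-49 + √(116 + 25)) = (-37537 + (41 + 333))*(-49 + √141) = (-37537 + 374)*(-49 + √141) = -37163*(-49 + √141) = 1820987 - 37163*√141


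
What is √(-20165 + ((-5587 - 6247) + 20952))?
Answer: I*√11047 ≈ 105.1*I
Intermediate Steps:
√(-20165 + ((-5587 - 6247) + 20952)) = √(-20165 + (-11834 + 20952)) = √(-20165 + 9118) = √(-11047) = I*√11047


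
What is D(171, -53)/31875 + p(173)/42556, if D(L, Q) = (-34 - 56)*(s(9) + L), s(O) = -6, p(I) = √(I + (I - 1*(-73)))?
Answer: -198/425 + √419/42556 ≈ -0.46540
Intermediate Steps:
p(I) = √(73 + 2*I) (p(I) = √(I + (I + 73)) = √(I + (73 + I)) = √(73 + 2*I))
D(L, Q) = 540 - 90*L (D(L, Q) = (-34 - 56)*(-6 + L) = -90*(-6 + L) = 540 - 90*L)
D(171, -53)/31875 + p(173)/42556 = (540 - 90*171)/31875 + √(73 + 2*173)/42556 = (540 - 15390)*(1/31875) + √(73 + 346)*(1/42556) = -14850*1/31875 + √419*(1/42556) = -198/425 + √419/42556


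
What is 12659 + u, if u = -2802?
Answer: 9857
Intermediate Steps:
12659 + u = 12659 - 2802 = 9857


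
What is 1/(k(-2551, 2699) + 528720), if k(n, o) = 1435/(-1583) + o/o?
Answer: 1583/836963908 ≈ 1.8914e-6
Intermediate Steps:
k(n, o) = 148/1583 (k(n, o) = 1435*(-1/1583) + 1 = -1435/1583 + 1 = 148/1583)
1/(k(-2551, 2699) + 528720) = 1/(148/1583 + 528720) = 1/(836963908/1583) = 1583/836963908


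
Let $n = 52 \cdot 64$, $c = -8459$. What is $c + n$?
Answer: $-5131$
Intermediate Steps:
$n = 3328$
$c + n = -8459 + 3328 = -5131$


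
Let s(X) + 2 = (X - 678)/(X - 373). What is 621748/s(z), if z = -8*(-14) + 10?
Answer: 78029374/27 ≈ 2.8900e+6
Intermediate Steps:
z = 122 (z = 112 + 10 = 122)
s(X) = -2 + (-678 + X)/(-373 + X) (s(X) = -2 + (X - 678)/(X - 373) = -2 + (-678 + X)/(-373 + X))
621748/s(z) = 621748/(((68 - 1*122)/(-373 + 122))) = 621748/(((68 - 122)/(-251))) = 621748/((-1/251*(-54))) = 621748/(54/251) = 621748*(251/54) = 78029374/27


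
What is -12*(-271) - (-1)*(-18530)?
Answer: -15278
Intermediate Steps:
-12*(-271) - (-1)*(-18530) = 3252 - 1*18530 = 3252 - 18530 = -15278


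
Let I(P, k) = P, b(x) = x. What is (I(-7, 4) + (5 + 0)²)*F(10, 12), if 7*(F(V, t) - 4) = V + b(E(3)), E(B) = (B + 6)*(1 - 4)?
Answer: 198/7 ≈ 28.286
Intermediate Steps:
E(B) = -18 - 3*B (E(B) = (6 + B)*(-3) = -18 - 3*B)
F(V, t) = ⅐ + V/7 (F(V, t) = 4 + (V + (-18 - 3*3))/7 = 4 + (V + (-18 - 9))/7 = 4 + (V - 27)/7 = 4 + (-27 + V)/7 = 4 + (-27/7 + V/7) = ⅐ + V/7)
(I(-7, 4) + (5 + 0)²)*F(10, 12) = (-7 + (5 + 0)²)*(⅐ + (⅐)*10) = (-7 + 5²)*(⅐ + 10/7) = (-7 + 25)*(11/7) = 18*(11/7) = 198/7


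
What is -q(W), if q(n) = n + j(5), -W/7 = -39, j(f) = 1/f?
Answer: -1366/5 ≈ -273.20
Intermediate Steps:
j(f) = 1/f
W = 273 (W = -7*(-39) = 273)
q(n) = ⅕ + n (q(n) = n + 1/5 = n + ⅕ = ⅕ + n)
-q(W) = -(⅕ + 273) = -1*1366/5 = -1366/5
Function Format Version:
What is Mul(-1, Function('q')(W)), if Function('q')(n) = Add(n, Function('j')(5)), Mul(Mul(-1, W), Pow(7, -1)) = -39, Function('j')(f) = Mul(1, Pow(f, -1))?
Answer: Rational(-1366, 5) ≈ -273.20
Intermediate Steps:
Function('j')(f) = Pow(f, -1)
W = 273 (W = Mul(-7, -39) = 273)
Function('q')(n) = Add(Rational(1, 5), n) (Function('q')(n) = Add(n, Pow(5, -1)) = Add(n, Rational(1, 5)) = Add(Rational(1, 5), n))
Mul(-1, Function('q')(W)) = Mul(-1, Add(Rational(1, 5), 273)) = Mul(-1, Rational(1366, 5)) = Rational(-1366, 5)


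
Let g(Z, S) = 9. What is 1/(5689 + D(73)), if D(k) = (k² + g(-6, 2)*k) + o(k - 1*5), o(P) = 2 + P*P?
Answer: 1/16301 ≈ 6.1346e-5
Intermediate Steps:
o(P) = 2 + P²
D(k) = 2 + k² + (-5 + k)² + 9*k (D(k) = (k² + 9*k) + (2 + (k - 1*5)²) = (k² + 9*k) + (2 + (k - 5)²) = (k² + 9*k) + (2 + (-5 + k)²) = 2 + k² + (-5 + k)² + 9*k)
1/(5689 + D(73)) = 1/(5689 + (27 - 1*73 + 2*73²)) = 1/(5689 + (27 - 73 + 2*5329)) = 1/(5689 + (27 - 73 + 10658)) = 1/(5689 + 10612) = 1/16301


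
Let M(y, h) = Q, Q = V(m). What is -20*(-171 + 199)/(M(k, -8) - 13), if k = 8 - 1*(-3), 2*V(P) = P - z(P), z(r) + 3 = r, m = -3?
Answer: 1120/23 ≈ 48.696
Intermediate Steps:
z(r) = -3 + r
V(P) = 3/2 (V(P) = (P - (-3 + P))/2 = (P + (3 - P))/2 = (½)*3 = 3/2)
Q = 3/2 ≈ 1.5000
k = 11 (k = 8 + 3 = 11)
M(y, h) = 3/2
-20*(-171 + 199)/(M(k, -8) - 13) = -20*(-171 + 199)/(3/2 - 13) = -560/(-23/2) = -560*(-2)/23 = -20*(-56/23) = 1120/23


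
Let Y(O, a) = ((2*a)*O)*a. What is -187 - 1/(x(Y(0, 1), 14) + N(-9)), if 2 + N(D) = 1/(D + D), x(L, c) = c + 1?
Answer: -43589/233 ≈ -187.08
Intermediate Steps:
Y(O, a) = 2*O*a**2 (Y(O, a) = (2*O*a)*a = 2*O*a**2)
x(L, c) = 1 + c
N(D) = -2 + 1/(2*D) (N(D) = -2 + 1/(D + D) = -2 + 1/(2*D))
-187 - 1/(x(Y(0, 1), 14) + N(-9)) = -187 - 1/((1 + 14) + (-2 + (1/2)/(-9))) = -187 - 1/(15 + (-2 + (1/2)*(-1/9))) = -187 - 1/(15 + (-2 - 1/18)) = -187 - 1/(15 - 37/18) = -187 - 1/233/18 = -187 - 1*18/233 = -187 - 18/233 = -43589/233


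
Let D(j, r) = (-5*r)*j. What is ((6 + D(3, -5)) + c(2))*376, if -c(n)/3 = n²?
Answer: 25944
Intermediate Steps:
c(n) = -3*n²
D(j, r) = -5*j*r
((6 + D(3, -5)) + c(2))*376 = ((6 - 5*3*(-5)) - 3*2²)*376 = ((6 + 75) - 3*4)*376 = (81 - 12)*376 = 69*376 = 25944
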